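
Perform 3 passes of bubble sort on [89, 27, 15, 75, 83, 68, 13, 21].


Initial: [89, 27, 15, 75, 83, 68, 13, 21]
Pass 1: [27, 15, 75, 83, 68, 13, 21, 89] (7 swaps)
Pass 2: [15, 27, 75, 68, 13, 21, 83, 89] (4 swaps)
Pass 3: [15, 27, 68, 13, 21, 75, 83, 89] (3 swaps)

After 3 passes: [15, 27, 68, 13, 21, 75, 83, 89]


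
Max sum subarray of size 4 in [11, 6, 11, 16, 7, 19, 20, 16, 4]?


[0:4]: 44
[1:5]: 40
[2:6]: 53
[3:7]: 62
[4:8]: 62
[5:9]: 59

Max: 62 at [3:7]


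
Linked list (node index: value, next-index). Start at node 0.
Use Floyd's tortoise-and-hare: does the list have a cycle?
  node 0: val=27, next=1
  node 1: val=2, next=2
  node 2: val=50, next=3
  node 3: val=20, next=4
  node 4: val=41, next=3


Floyd's tortoise (slow, +1) and hare (fast, +2):
  init: slow=0, fast=0
  step 1: slow=1, fast=2
  step 2: slow=2, fast=4
  step 3: slow=3, fast=4
  step 4: slow=4, fast=4
  slow == fast at node 4: cycle detected

Cycle: yes


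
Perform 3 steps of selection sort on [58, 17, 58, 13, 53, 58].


Initial: [58, 17, 58, 13, 53, 58]
Step 1: min=13 at 3
  Swap: [13, 17, 58, 58, 53, 58]
Step 2: min=17 at 1
  Swap: [13, 17, 58, 58, 53, 58]
Step 3: min=53 at 4
  Swap: [13, 17, 53, 58, 58, 58]

After 3 steps: [13, 17, 53, 58, 58, 58]


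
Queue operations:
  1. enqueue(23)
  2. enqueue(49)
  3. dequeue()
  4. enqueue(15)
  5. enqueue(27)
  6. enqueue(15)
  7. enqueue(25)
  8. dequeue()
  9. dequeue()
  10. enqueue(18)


enqueue(23) -> [23]
enqueue(49) -> [23, 49]
dequeue()->23, [49]
enqueue(15) -> [49, 15]
enqueue(27) -> [49, 15, 27]
enqueue(15) -> [49, 15, 27, 15]
enqueue(25) -> [49, 15, 27, 15, 25]
dequeue()->49, [15, 27, 15, 25]
dequeue()->15, [27, 15, 25]
enqueue(18) -> [27, 15, 25, 18]

Final queue: [27, 15, 25, 18]


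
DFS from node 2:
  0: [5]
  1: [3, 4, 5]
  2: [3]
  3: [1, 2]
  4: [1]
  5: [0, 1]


Visit 2, push [3]
Visit 3, push [1]
Visit 1, push [5, 4]
Visit 4, push []
Visit 5, push [0]
Visit 0, push []

DFS order: [2, 3, 1, 4, 5, 0]


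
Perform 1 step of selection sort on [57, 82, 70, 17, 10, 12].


Initial: [57, 82, 70, 17, 10, 12]
Step 1: min=10 at 4
  Swap: [10, 82, 70, 17, 57, 12]

After 1 step: [10, 82, 70, 17, 57, 12]


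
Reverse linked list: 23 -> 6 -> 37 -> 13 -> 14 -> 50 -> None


Step 1: curr=23, set curr.next=prev(None) | reversed so far: 23
Step 2: curr=6, set curr.next=prev(23) | reversed so far: 6 -> 23
Step 3: curr=37, set curr.next=prev(6) | reversed so far: 37 -> 6 -> 23
Step 4: curr=13, set curr.next=prev(37) | reversed so far: 13 -> 37 -> 6 -> 23
Step 5: curr=14, set curr.next=prev(13) | reversed so far: 14 -> 13 -> 37 -> 6 -> 23
Step 6: curr=50, set curr.next=prev(14) | reversed so far: 50 -> 14 -> 13 -> 37 -> 6 -> 23

50 -> 14 -> 13 -> 37 -> 6 -> 23 -> None


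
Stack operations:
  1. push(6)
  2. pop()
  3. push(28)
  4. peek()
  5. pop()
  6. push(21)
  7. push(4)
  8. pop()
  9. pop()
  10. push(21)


push(6) -> [6]
pop()->6, []
push(28) -> [28]
peek()->28
pop()->28, []
push(21) -> [21]
push(4) -> [21, 4]
pop()->4, [21]
pop()->21, []
push(21) -> [21]

Final stack: [21]


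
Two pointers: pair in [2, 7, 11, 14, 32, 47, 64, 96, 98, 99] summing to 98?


lo=0(2)+hi=9(99)=101
lo=0(2)+hi=8(98)=100
lo=0(2)+hi=7(96)=98

Yes: 2+96=98


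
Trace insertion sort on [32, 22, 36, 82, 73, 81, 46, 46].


Initial: [32, 22, 36, 82, 73, 81, 46, 46]
Insert 22: [22, 32, 36, 82, 73, 81, 46, 46]
Insert 36: [22, 32, 36, 82, 73, 81, 46, 46]
Insert 82: [22, 32, 36, 82, 73, 81, 46, 46]
Insert 73: [22, 32, 36, 73, 82, 81, 46, 46]
Insert 81: [22, 32, 36, 73, 81, 82, 46, 46]
Insert 46: [22, 32, 36, 46, 73, 81, 82, 46]
Insert 46: [22, 32, 36, 46, 46, 73, 81, 82]

Sorted: [22, 32, 36, 46, 46, 73, 81, 82]


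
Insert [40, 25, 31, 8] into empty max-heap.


Insert 40: [40]
Insert 25: [40, 25]
Insert 31: [40, 25, 31]
Insert 8: [40, 25, 31, 8]

Final heap: [40, 25, 31, 8]


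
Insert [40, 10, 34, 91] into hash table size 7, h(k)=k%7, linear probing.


Insert 40: h=5 -> slot 5
Insert 10: h=3 -> slot 3
Insert 34: h=6 -> slot 6
Insert 91: h=0 -> slot 0

Table: [91, None, None, 10, None, 40, 34]


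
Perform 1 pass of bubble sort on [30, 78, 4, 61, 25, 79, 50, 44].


Initial: [30, 78, 4, 61, 25, 79, 50, 44]
Pass 1: [30, 4, 61, 25, 78, 50, 44, 79] (5 swaps)

After 1 pass: [30, 4, 61, 25, 78, 50, 44, 79]


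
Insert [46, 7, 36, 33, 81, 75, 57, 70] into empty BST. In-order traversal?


Insert 46: root
Insert 7: L from 46
Insert 36: L from 46 -> R from 7
Insert 33: L from 46 -> R from 7 -> L from 36
Insert 81: R from 46
Insert 75: R from 46 -> L from 81
Insert 57: R from 46 -> L from 81 -> L from 75
Insert 70: R from 46 -> L from 81 -> L from 75 -> R from 57

In-order: [7, 33, 36, 46, 57, 70, 75, 81]


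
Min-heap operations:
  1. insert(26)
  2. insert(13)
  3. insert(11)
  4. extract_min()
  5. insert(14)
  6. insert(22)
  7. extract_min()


insert(26) -> [26]
insert(13) -> [13, 26]
insert(11) -> [11, 26, 13]
extract_min()->11, [13, 26]
insert(14) -> [13, 26, 14]
insert(22) -> [13, 22, 14, 26]
extract_min()->13, [14, 22, 26]

Final heap: [14, 22, 26]


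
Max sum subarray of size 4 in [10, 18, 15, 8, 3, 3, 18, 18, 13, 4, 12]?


[0:4]: 51
[1:5]: 44
[2:6]: 29
[3:7]: 32
[4:8]: 42
[5:9]: 52
[6:10]: 53
[7:11]: 47

Max: 53 at [6:10]


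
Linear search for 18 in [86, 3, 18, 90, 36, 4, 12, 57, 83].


i=0: 86!=18
i=1: 3!=18
i=2: 18==18 found!

Found at 2, 3 comps


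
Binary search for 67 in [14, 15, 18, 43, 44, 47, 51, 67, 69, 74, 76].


Step 1: lo=0, hi=10, mid=5, val=47
Step 2: lo=6, hi=10, mid=8, val=69
Step 3: lo=6, hi=7, mid=6, val=51
Step 4: lo=7, hi=7, mid=7, val=67

Found at index 7


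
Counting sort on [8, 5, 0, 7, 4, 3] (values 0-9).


Input: [8, 5, 0, 7, 4, 3]
Counts: [1, 0, 0, 1, 1, 1, 0, 1, 1, 0]

Sorted: [0, 3, 4, 5, 7, 8]


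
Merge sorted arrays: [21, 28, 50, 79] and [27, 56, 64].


Take 21 from A
Take 27 from B
Take 28 from A
Take 50 from A
Take 56 from B
Take 64 from B

Merged: [21, 27, 28, 50, 56, 64, 79]


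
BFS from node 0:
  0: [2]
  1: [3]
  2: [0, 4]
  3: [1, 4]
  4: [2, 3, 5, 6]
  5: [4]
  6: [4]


Visit 0, enqueue [2]
Visit 2, enqueue [4]
Visit 4, enqueue [3, 5, 6]
Visit 3, enqueue [1]
Visit 5, enqueue []
Visit 6, enqueue []
Visit 1, enqueue []

BFS order: [0, 2, 4, 3, 5, 6, 1]


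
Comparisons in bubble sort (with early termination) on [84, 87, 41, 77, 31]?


Algorithm: bubble sort (with early termination)
Input: [84, 87, 41, 77, 31]
Sorted: [31, 41, 77, 84, 87]

10


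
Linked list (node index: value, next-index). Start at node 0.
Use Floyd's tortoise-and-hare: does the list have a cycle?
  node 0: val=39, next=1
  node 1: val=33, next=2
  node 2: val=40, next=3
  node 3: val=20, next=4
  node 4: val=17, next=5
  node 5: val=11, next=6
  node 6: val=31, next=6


Floyd's tortoise (slow, +1) and hare (fast, +2):
  init: slow=0, fast=0
  step 1: slow=1, fast=2
  step 2: slow=2, fast=4
  step 3: slow=3, fast=6
  step 4: slow=4, fast=6
  step 5: slow=5, fast=6
  step 6: slow=6, fast=6
  slow == fast at node 6: cycle detected

Cycle: yes


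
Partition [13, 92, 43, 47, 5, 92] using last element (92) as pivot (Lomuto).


Pivot: 92
  13 <= 92: advance i (no swap)
  92 <= 92: advance i (no swap)
  43 <= 92: advance i (no swap)
  47 <= 92: advance i (no swap)
  5 <= 92: advance i (no swap)
Place pivot at 5: [13, 92, 43, 47, 5, 92]

Partitioned: [13, 92, 43, 47, 5, 92]


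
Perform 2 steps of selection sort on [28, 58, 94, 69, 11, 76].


Initial: [28, 58, 94, 69, 11, 76]
Step 1: min=11 at 4
  Swap: [11, 58, 94, 69, 28, 76]
Step 2: min=28 at 4
  Swap: [11, 28, 94, 69, 58, 76]

After 2 steps: [11, 28, 94, 69, 58, 76]


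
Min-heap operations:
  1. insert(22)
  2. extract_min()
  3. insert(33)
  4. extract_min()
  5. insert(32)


insert(22) -> [22]
extract_min()->22, []
insert(33) -> [33]
extract_min()->33, []
insert(32) -> [32]

Final heap: [32]


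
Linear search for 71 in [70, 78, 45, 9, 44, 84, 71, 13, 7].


i=0: 70!=71
i=1: 78!=71
i=2: 45!=71
i=3: 9!=71
i=4: 44!=71
i=5: 84!=71
i=6: 71==71 found!

Found at 6, 7 comps


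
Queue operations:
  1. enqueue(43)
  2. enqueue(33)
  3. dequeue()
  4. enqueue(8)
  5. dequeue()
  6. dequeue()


enqueue(43) -> [43]
enqueue(33) -> [43, 33]
dequeue()->43, [33]
enqueue(8) -> [33, 8]
dequeue()->33, [8]
dequeue()->8, []

Final queue: []


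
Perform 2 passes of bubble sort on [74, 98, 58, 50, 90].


Initial: [74, 98, 58, 50, 90]
Pass 1: [74, 58, 50, 90, 98] (3 swaps)
Pass 2: [58, 50, 74, 90, 98] (2 swaps)

After 2 passes: [58, 50, 74, 90, 98]


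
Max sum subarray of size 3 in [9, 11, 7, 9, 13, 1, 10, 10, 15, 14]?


[0:3]: 27
[1:4]: 27
[2:5]: 29
[3:6]: 23
[4:7]: 24
[5:8]: 21
[6:9]: 35
[7:10]: 39

Max: 39 at [7:10]


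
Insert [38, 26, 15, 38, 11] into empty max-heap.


Insert 38: [38]
Insert 26: [38, 26]
Insert 15: [38, 26, 15]
Insert 38: [38, 38, 15, 26]
Insert 11: [38, 38, 15, 26, 11]

Final heap: [38, 38, 15, 26, 11]


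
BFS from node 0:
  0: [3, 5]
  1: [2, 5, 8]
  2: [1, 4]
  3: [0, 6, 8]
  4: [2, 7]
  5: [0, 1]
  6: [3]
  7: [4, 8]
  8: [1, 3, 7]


Visit 0, enqueue [3, 5]
Visit 3, enqueue [6, 8]
Visit 5, enqueue [1]
Visit 6, enqueue []
Visit 8, enqueue [7]
Visit 1, enqueue [2]
Visit 7, enqueue [4]
Visit 2, enqueue []
Visit 4, enqueue []

BFS order: [0, 3, 5, 6, 8, 1, 7, 2, 4]


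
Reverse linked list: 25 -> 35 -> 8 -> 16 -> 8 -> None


Step 1: curr=25, set curr.next=prev(None) | reversed so far: 25
Step 2: curr=35, set curr.next=prev(25) | reversed so far: 35 -> 25
Step 3: curr=8, set curr.next=prev(35) | reversed so far: 8 -> 35 -> 25
Step 4: curr=16, set curr.next=prev(8) | reversed so far: 16 -> 8 -> 35 -> 25
Step 5: curr=8, set curr.next=prev(16) | reversed so far: 8 -> 16 -> 8 -> 35 -> 25

8 -> 16 -> 8 -> 35 -> 25 -> None


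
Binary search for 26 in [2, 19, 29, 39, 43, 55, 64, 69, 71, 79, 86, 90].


Step 1: lo=0, hi=11, mid=5, val=55
Step 2: lo=0, hi=4, mid=2, val=29
Step 3: lo=0, hi=1, mid=0, val=2
Step 4: lo=1, hi=1, mid=1, val=19

Not found


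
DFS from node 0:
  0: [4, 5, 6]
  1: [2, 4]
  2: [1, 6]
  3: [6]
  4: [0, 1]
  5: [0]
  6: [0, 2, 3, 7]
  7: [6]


Visit 0, push [6, 5, 4]
Visit 4, push [1]
Visit 1, push [2]
Visit 2, push [6]
Visit 6, push [7, 3]
Visit 3, push []
Visit 7, push []
Visit 5, push []

DFS order: [0, 4, 1, 2, 6, 3, 7, 5]


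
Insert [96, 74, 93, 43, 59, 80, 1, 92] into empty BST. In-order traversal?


Insert 96: root
Insert 74: L from 96
Insert 93: L from 96 -> R from 74
Insert 43: L from 96 -> L from 74
Insert 59: L from 96 -> L from 74 -> R from 43
Insert 80: L from 96 -> R from 74 -> L from 93
Insert 1: L from 96 -> L from 74 -> L from 43
Insert 92: L from 96 -> R from 74 -> L from 93 -> R from 80

In-order: [1, 43, 59, 74, 80, 92, 93, 96]


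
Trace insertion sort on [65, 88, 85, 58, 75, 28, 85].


Initial: [65, 88, 85, 58, 75, 28, 85]
Insert 88: [65, 88, 85, 58, 75, 28, 85]
Insert 85: [65, 85, 88, 58, 75, 28, 85]
Insert 58: [58, 65, 85, 88, 75, 28, 85]
Insert 75: [58, 65, 75, 85, 88, 28, 85]
Insert 28: [28, 58, 65, 75, 85, 88, 85]
Insert 85: [28, 58, 65, 75, 85, 85, 88]

Sorted: [28, 58, 65, 75, 85, 85, 88]


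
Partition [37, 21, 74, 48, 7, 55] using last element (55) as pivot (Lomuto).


Pivot: 55
  37 <= 55: advance i (no swap)
  21 <= 55: advance i (no swap)
  48 <= 55: swap -> [37, 21, 48, 74, 7, 55]
  7 <= 55: swap -> [37, 21, 48, 7, 74, 55]
Place pivot at 4: [37, 21, 48, 7, 55, 74]

Partitioned: [37, 21, 48, 7, 55, 74]


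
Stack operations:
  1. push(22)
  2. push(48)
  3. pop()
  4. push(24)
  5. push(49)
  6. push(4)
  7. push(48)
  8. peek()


push(22) -> [22]
push(48) -> [22, 48]
pop()->48, [22]
push(24) -> [22, 24]
push(49) -> [22, 24, 49]
push(4) -> [22, 24, 49, 4]
push(48) -> [22, 24, 49, 4, 48]
peek()->48

Final stack: [22, 24, 49, 4, 48]


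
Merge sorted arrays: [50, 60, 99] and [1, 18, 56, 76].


Take 1 from B
Take 18 from B
Take 50 from A
Take 56 from B
Take 60 from A
Take 76 from B

Merged: [1, 18, 50, 56, 60, 76, 99]


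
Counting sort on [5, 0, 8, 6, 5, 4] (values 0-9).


Input: [5, 0, 8, 6, 5, 4]
Counts: [1, 0, 0, 0, 1, 2, 1, 0, 1, 0]

Sorted: [0, 4, 5, 5, 6, 8]


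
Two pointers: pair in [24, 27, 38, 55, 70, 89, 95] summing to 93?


lo=0(24)+hi=6(95)=119
lo=0(24)+hi=5(89)=113
lo=0(24)+hi=4(70)=94
lo=0(24)+hi=3(55)=79
lo=1(27)+hi=3(55)=82
lo=2(38)+hi=3(55)=93

Yes: 38+55=93


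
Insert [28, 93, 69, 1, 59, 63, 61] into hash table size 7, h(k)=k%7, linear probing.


Insert 28: h=0 -> slot 0
Insert 93: h=2 -> slot 2
Insert 69: h=6 -> slot 6
Insert 1: h=1 -> slot 1
Insert 59: h=3 -> slot 3
Insert 63: h=0, 4 probes -> slot 4
Insert 61: h=5 -> slot 5

Table: [28, 1, 93, 59, 63, 61, 69]


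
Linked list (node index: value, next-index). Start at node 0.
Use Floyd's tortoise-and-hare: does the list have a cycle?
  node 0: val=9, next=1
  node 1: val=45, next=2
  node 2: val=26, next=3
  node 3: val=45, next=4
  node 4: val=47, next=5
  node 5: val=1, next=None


Floyd's tortoise (slow, +1) and hare (fast, +2):
  init: slow=0, fast=0
  step 1: slow=1, fast=2
  step 2: slow=2, fast=4
  step 3: fast 4->5->None, no cycle

Cycle: no


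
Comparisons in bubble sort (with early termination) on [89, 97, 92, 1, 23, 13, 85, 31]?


Algorithm: bubble sort (with early termination)
Input: [89, 97, 92, 1, 23, 13, 85, 31]
Sorted: [1, 13, 23, 31, 85, 89, 92, 97]

25


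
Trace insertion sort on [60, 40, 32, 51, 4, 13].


Initial: [60, 40, 32, 51, 4, 13]
Insert 40: [40, 60, 32, 51, 4, 13]
Insert 32: [32, 40, 60, 51, 4, 13]
Insert 51: [32, 40, 51, 60, 4, 13]
Insert 4: [4, 32, 40, 51, 60, 13]
Insert 13: [4, 13, 32, 40, 51, 60]

Sorted: [4, 13, 32, 40, 51, 60]


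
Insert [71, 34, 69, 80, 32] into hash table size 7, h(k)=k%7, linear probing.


Insert 71: h=1 -> slot 1
Insert 34: h=6 -> slot 6
Insert 69: h=6, 1 probes -> slot 0
Insert 80: h=3 -> slot 3
Insert 32: h=4 -> slot 4

Table: [69, 71, None, 80, 32, None, 34]


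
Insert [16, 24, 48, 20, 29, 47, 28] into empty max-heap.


Insert 16: [16]
Insert 24: [24, 16]
Insert 48: [48, 16, 24]
Insert 20: [48, 20, 24, 16]
Insert 29: [48, 29, 24, 16, 20]
Insert 47: [48, 29, 47, 16, 20, 24]
Insert 28: [48, 29, 47, 16, 20, 24, 28]

Final heap: [48, 29, 47, 16, 20, 24, 28]


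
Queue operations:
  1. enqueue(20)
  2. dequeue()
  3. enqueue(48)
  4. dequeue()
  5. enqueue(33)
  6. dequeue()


enqueue(20) -> [20]
dequeue()->20, []
enqueue(48) -> [48]
dequeue()->48, []
enqueue(33) -> [33]
dequeue()->33, []

Final queue: []


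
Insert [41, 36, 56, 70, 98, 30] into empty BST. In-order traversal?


Insert 41: root
Insert 36: L from 41
Insert 56: R from 41
Insert 70: R from 41 -> R from 56
Insert 98: R from 41 -> R from 56 -> R from 70
Insert 30: L from 41 -> L from 36

In-order: [30, 36, 41, 56, 70, 98]


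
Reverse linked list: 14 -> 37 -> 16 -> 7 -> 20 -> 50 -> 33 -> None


Step 1: curr=14, set curr.next=prev(None) | reversed so far: 14
Step 2: curr=37, set curr.next=prev(14) | reversed so far: 37 -> 14
Step 3: curr=16, set curr.next=prev(37) | reversed so far: 16 -> 37 -> 14
Step 4: curr=7, set curr.next=prev(16) | reversed so far: 7 -> 16 -> 37 -> 14
Step 5: curr=20, set curr.next=prev(7) | reversed so far: 20 -> 7 -> 16 -> 37 -> 14
Step 6: curr=50, set curr.next=prev(20) | reversed so far: 50 -> 20 -> 7 -> 16 -> 37 -> 14
Step 7: curr=33, set curr.next=prev(50) | reversed so far: 33 -> 50 -> 20 -> 7 -> 16 -> 37 -> 14

33 -> 50 -> 20 -> 7 -> 16 -> 37 -> 14 -> None


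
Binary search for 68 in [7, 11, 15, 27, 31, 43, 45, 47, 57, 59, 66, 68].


Step 1: lo=0, hi=11, mid=5, val=43
Step 2: lo=6, hi=11, mid=8, val=57
Step 3: lo=9, hi=11, mid=10, val=66
Step 4: lo=11, hi=11, mid=11, val=68

Found at index 11


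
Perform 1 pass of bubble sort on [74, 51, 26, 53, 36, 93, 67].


Initial: [74, 51, 26, 53, 36, 93, 67]
Pass 1: [51, 26, 53, 36, 74, 67, 93] (5 swaps)

After 1 pass: [51, 26, 53, 36, 74, 67, 93]


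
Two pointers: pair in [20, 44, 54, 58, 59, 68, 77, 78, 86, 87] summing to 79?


lo=0(20)+hi=9(87)=107
lo=0(20)+hi=8(86)=106
lo=0(20)+hi=7(78)=98
lo=0(20)+hi=6(77)=97
lo=0(20)+hi=5(68)=88
lo=0(20)+hi=4(59)=79

Yes: 20+59=79


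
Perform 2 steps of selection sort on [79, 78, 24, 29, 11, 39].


Initial: [79, 78, 24, 29, 11, 39]
Step 1: min=11 at 4
  Swap: [11, 78, 24, 29, 79, 39]
Step 2: min=24 at 2
  Swap: [11, 24, 78, 29, 79, 39]

After 2 steps: [11, 24, 78, 29, 79, 39]


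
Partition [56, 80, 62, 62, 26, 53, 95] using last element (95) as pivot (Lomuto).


Pivot: 95
  56 <= 95: advance i (no swap)
  80 <= 95: advance i (no swap)
  62 <= 95: advance i (no swap)
  62 <= 95: advance i (no swap)
  26 <= 95: advance i (no swap)
  53 <= 95: advance i (no swap)
Place pivot at 6: [56, 80, 62, 62, 26, 53, 95]

Partitioned: [56, 80, 62, 62, 26, 53, 95]


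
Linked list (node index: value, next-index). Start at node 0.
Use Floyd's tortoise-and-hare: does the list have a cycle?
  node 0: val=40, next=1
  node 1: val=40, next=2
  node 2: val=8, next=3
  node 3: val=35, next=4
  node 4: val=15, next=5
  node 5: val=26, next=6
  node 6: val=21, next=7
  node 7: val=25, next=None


Floyd's tortoise (slow, +1) and hare (fast, +2):
  init: slow=0, fast=0
  step 1: slow=1, fast=2
  step 2: slow=2, fast=4
  step 3: slow=3, fast=6
  step 4: fast 6->7->None, no cycle

Cycle: no


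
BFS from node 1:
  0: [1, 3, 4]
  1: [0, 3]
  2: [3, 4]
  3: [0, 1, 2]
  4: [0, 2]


Visit 1, enqueue [0, 3]
Visit 0, enqueue [4]
Visit 3, enqueue [2]
Visit 4, enqueue []
Visit 2, enqueue []

BFS order: [1, 0, 3, 4, 2]


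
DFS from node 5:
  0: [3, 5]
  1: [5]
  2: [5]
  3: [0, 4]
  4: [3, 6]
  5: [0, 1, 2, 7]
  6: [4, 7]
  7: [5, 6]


Visit 5, push [7, 2, 1, 0]
Visit 0, push [3]
Visit 3, push [4]
Visit 4, push [6]
Visit 6, push [7]
Visit 7, push []
Visit 1, push []
Visit 2, push []

DFS order: [5, 0, 3, 4, 6, 7, 1, 2]


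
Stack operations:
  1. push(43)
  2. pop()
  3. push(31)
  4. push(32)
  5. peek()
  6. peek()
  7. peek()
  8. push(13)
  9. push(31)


push(43) -> [43]
pop()->43, []
push(31) -> [31]
push(32) -> [31, 32]
peek()->32
peek()->32
peek()->32
push(13) -> [31, 32, 13]
push(31) -> [31, 32, 13, 31]

Final stack: [31, 32, 13, 31]


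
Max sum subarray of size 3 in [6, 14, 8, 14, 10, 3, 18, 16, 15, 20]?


[0:3]: 28
[1:4]: 36
[2:5]: 32
[3:6]: 27
[4:7]: 31
[5:8]: 37
[6:9]: 49
[7:10]: 51

Max: 51 at [7:10]


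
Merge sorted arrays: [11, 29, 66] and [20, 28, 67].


Take 11 from A
Take 20 from B
Take 28 from B
Take 29 from A
Take 66 from A

Merged: [11, 20, 28, 29, 66, 67]


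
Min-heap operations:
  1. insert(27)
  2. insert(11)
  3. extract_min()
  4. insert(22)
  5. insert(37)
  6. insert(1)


insert(27) -> [27]
insert(11) -> [11, 27]
extract_min()->11, [27]
insert(22) -> [22, 27]
insert(37) -> [22, 27, 37]
insert(1) -> [1, 22, 37, 27]

Final heap: [1, 22, 37, 27]


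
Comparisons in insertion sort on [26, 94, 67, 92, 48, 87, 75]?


Algorithm: insertion sort
Input: [26, 94, 67, 92, 48, 87, 75]
Sorted: [26, 48, 67, 75, 87, 92, 94]

16


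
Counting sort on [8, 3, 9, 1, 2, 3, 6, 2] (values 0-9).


Input: [8, 3, 9, 1, 2, 3, 6, 2]
Counts: [0, 1, 2, 2, 0, 0, 1, 0, 1, 1]

Sorted: [1, 2, 2, 3, 3, 6, 8, 9]


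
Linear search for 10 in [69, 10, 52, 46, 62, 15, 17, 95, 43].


i=0: 69!=10
i=1: 10==10 found!

Found at 1, 2 comps


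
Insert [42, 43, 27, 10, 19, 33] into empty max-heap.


Insert 42: [42]
Insert 43: [43, 42]
Insert 27: [43, 42, 27]
Insert 10: [43, 42, 27, 10]
Insert 19: [43, 42, 27, 10, 19]
Insert 33: [43, 42, 33, 10, 19, 27]

Final heap: [43, 42, 33, 10, 19, 27]


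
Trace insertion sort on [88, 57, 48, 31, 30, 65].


Initial: [88, 57, 48, 31, 30, 65]
Insert 57: [57, 88, 48, 31, 30, 65]
Insert 48: [48, 57, 88, 31, 30, 65]
Insert 31: [31, 48, 57, 88, 30, 65]
Insert 30: [30, 31, 48, 57, 88, 65]
Insert 65: [30, 31, 48, 57, 65, 88]

Sorted: [30, 31, 48, 57, 65, 88]


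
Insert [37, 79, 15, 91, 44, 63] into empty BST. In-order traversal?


Insert 37: root
Insert 79: R from 37
Insert 15: L from 37
Insert 91: R from 37 -> R from 79
Insert 44: R from 37 -> L from 79
Insert 63: R from 37 -> L from 79 -> R from 44

In-order: [15, 37, 44, 63, 79, 91]


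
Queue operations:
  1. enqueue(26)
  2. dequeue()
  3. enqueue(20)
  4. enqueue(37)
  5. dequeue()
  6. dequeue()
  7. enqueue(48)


enqueue(26) -> [26]
dequeue()->26, []
enqueue(20) -> [20]
enqueue(37) -> [20, 37]
dequeue()->20, [37]
dequeue()->37, []
enqueue(48) -> [48]

Final queue: [48]


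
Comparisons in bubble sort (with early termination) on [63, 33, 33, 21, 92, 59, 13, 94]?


Algorithm: bubble sort (with early termination)
Input: [63, 33, 33, 21, 92, 59, 13, 94]
Sorted: [13, 21, 33, 33, 59, 63, 92, 94]

28


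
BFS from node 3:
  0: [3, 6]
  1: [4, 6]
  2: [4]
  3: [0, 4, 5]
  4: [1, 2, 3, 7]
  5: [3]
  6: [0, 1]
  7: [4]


Visit 3, enqueue [0, 4, 5]
Visit 0, enqueue [6]
Visit 4, enqueue [1, 2, 7]
Visit 5, enqueue []
Visit 6, enqueue []
Visit 1, enqueue []
Visit 2, enqueue []
Visit 7, enqueue []

BFS order: [3, 0, 4, 5, 6, 1, 2, 7]


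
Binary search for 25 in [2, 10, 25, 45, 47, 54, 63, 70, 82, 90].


Step 1: lo=0, hi=9, mid=4, val=47
Step 2: lo=0, hi=3, mid=1, val=10
Step 3: lo=2, hi=3, mid=2, val=25

Found at index 2


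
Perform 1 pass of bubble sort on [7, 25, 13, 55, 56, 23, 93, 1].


Initial: [7, 25, 13, 55, 56, 23, 93, 1]
Pass 1: [7, 13, 25, 55, 23, 56, 1, 93] (3 swaps)

After 1 pass: [7, 13, 25, 55, 23, 56, 1, 93]


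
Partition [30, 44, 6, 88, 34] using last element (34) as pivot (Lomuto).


Pivot: 34
  30 <= 34: advance i (no swap)
  6 <= 34: swap -> [30, 6, 44, 88, 34]
Place pivot at 2: [30, 6, 34, 88, 44]

Partitioned: [30, 6, 34, 88, 44]


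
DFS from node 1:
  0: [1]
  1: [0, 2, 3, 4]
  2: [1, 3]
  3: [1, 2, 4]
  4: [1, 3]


Visit 1, push [4, 3, 2, 0]
Visit 0, push []
Visit 2, push [3]
Visit 3, push [4]
Visit 4, push []

DFS order: [1, 0, 2, 3, 4]


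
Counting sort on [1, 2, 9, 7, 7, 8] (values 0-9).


Input: [1, 2, 9, 7, 7, 8]
Counts: [0, 1, 1, 0, 0, 0, 0, 2, 1, 1]

Sorted: [1, 2, 7, 7, 8, 9]


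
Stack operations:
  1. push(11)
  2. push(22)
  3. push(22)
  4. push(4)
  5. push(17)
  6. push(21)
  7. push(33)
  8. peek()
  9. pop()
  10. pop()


push(11) -> [11]
push(22) -> [11, 22]
push(22) -> [11, 22, 22]
push(4) -> [11, 22, 22, 4]
push(17) -> [11, 22, 22, 4, 17]
push(21) -> [11, 22, 22, 4, 17, 21]
push(33) -> [11, 22, 22, 4, 17, 21, 33]
peek()->33
pop()->33, [11, 22, 22, 4, 17, 21]
pop()->21, [11, 22, 22, 4, 17]

Final stack: [11, 22, 22, 4, 17]


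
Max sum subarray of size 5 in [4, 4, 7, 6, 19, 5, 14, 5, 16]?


[0:5]: 40
[1:6]: 41
[2:7]: 51
[3:8]: 49
[4:9]: 59

Max: 59 at [4:9]


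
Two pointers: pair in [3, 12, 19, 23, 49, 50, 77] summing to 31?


lo=0(3)+hi=6(77)=80
lo=0(3)+hi=5(50)=53
lo=0(3)+hi=4(49)=52
lo=0(3)+hi=3(23)=26
lo=1(12)+hi=3(23)=35
lo=1(12)+hi=2(19)=31

Yes: 12+19=31


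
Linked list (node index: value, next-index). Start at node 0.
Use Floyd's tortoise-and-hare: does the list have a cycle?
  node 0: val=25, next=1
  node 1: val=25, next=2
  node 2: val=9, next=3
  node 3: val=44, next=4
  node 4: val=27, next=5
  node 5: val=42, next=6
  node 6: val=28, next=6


Floyd's tortoise (slow, +1) and hare (fast, +2):
  init: slow=0, fast=0
  step 1: slow=1, fast=2
  step 2: slow=2, fast=4
  step 3: slow=3, fast=6
  step 4: slow=4, fast=6
  step 5: slow=5, fast=6
  step 6: slow=6, fast=6
  slow == fast at node 6: cycle detected

Cycle: yes


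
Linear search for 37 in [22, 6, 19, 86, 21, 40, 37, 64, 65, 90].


i=0: 22!=37
i=1: 6!=37
i=2: 19!=37
i=3: 86!=37
i=4: 21!=37
i=5: 40!=37
i=6: 37==37 found!

Found at 6, 7 comps


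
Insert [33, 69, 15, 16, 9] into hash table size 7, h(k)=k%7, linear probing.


Insert 33: h=5 -> slot 5
Insert 69: h=6 -> slot 6
Insert 15: h=1 -> slot 1
Insert 16: h=2 -> slot 2
Insert 9: h=2, 1 probes -> slot 3

Table: [None, 15, 16, 9, None, 33, 69]


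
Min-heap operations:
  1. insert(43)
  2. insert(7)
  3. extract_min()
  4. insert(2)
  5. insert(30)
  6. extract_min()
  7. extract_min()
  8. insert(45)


insert(43) -> [43]
insert(7) -> [7, 43]
extract_min()->7, [43]
insert(2) -> [2, 43]
insert(30) -> [2, 43, 30]
extract_min()->2, [30, 43]
extract_min()->30, [43]
insert(45) -> [43, 45]

Final heap: [43, 45]


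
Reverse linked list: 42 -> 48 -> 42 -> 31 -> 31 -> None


Step 1: curr=42, set curr.next=prev(None) | reversed so far: 42
Step 2: curr=48, set curr.next=prev(42) | reversed so far: 48 -> 42
Step 3: curr=42, set curr.next=prev(48) | reversed so far: 42 -> 48 -> 42
Step 4: curr=31, set curr.next=prev(42) | reversed so far: 31 -> 42 -> 48 -> 42
Step 5: curr=31, set curr.next=prev(31) | reversed so far: 31 -> 31 -> 42 -> 48 -> 42

31 -> 31 -> 42 -> 48 -> 42 -> None


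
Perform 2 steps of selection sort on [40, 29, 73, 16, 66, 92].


Initial: [40, 29, 73, 16, 66, 92]
Step 1: min=16 at 3
  Swap: [16, 29, 73, 40, 66, 92]
Step 2: min=29 at 1
  Swap: [16, 29, 73, 40, 66, 92]

After 2 steps: [16, 29, 73, 40, 66, 92]


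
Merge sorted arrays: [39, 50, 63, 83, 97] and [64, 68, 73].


Take 39 from A
Take 50 from A
Take 63 from A
Take 64 from B
Take 68 from B
Take 73 from B

Merged: [39, 50, 63, 64, 68, 73, 83, 97]


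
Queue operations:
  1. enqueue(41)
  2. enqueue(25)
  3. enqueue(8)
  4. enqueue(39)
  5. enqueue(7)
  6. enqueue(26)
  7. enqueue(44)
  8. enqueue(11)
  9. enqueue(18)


enqueue(41) -> [41]
enqueue(25) -> [41, 25]
enqueue(8) -> [41, 25, 8]
enqueue(39) -> [41, 25, 8, 39]
enqueue(7) -> [41, 25, 8, 39, 7]
enqueue(26) -> [41, 25, 8, 39, 7, 26]
enqueue(44) -> [41, 25, 8, 39, 7, 26, 44]
enqueue(11) -> [41, 25, 8, 39, 7, 26, 44, 11]
enqueue(18) -> [41, 25, 8, 39, 7, 26, 44, 11, 18]

Final queue: [41, 25, 8, 39, 7, 26, 44, 11, 18]


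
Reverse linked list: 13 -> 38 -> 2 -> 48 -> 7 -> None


Step 1: curr=13, set curr.next=prev(None) | reversed so far: 13
Step 2: curr=38, set curr.next=prev(13) | reversed so far: 38 -> 13
Step 3: curr=2, set curr.next=prev(38) | reversed so far: 2 -> 38 -> 13
Step 4: curr=48, set curr.next=prev(2) | reversed so far: 48 -> 2 -> 38 -> 13
Step 5: curr=7, set curr.next=prev(48) | reversed so far: 7 -> 48 -> 2 -> 38 -> 13

7 -> 48 -> 2 -> 38 -> 13 -> None


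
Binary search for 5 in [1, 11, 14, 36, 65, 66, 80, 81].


Step 1: lo=0, hi=7, mid=3, val=36
Step 2: lo=0, hi=2, mid=1, val=11
Step 3: lo=0, hi=0, mid=0, val=1

Not found


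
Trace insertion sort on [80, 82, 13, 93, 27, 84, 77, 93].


Initial: [80, 82, 13, 93, 27, 84, 77, 93]
Insert 82: [80, 82, 13, 93, 27, 84, 77, 93]
Insert 13: [13, 80, 82, 93, 27, 84, 77, 93]
Insert 93: [13, 80, 82, 93, 27, 84, 77, 93]
Insert 27: [13, 27, 80, 82, 93, 84, 77, 93]
Insert 84: [13, 27, 80, 82, 84, 93, 77, 93]
Insert 77: [13, 27, 77, 80, 82, 84, 93, 93]
Insert 93: [13, 27, 77, 80, 82, 84, 93, 93]

Sorted: [13, 27, 77, 80, 82, 84, 93, 93]


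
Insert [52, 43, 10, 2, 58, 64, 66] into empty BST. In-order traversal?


Insert 52: root
Insert 43: L from 52
Insert 10: L from 52 -> L from 43
Insert 2: L from 52 -> L from 43 -> L from 10
Insert 58: R from 52
Insert 64: R from 52 -> R from 58
Insert 66: R from 52 -> R from 58 -> R from 64

In-order: [2, 10, 43, 52, 58, 64, 66]


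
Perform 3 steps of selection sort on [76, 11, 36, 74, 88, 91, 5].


Initial: [76, 11, 36, 74, 88, 91, 5]
Step 1: min=5 at 6
  Swap: [5, 11, 36, 74, 88, 91, 76]
Step 2: min=11 at 1
  Swap: [5, 11, 36, 74, 88, 91, 76]
Step 3: min=36 at 2
  Swap: [5, 11, 36, 74, 88, 91, 76]

After 3 steps: [5, 11, 36, 74, 88, 91, 76]


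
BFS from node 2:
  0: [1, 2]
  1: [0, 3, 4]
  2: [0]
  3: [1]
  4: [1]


Visit 2, enqueue [0]
Visit 0, enqueue [1]
Visit 1, enqueue [3, 4]
Visit 3, enqueue []
Visit 4, enqueue []

BFS order: [2, 0, 1, 3, 4]


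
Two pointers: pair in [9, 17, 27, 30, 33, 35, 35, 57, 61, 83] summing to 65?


lo=0(9)+hi=9(83)=92
lo=0(9)+hi=8(61)=70
lo=0(9)+hi=7(57)=66
lo=0(9)+hi=6(35)=44
lo=1(17)+hi=6(35)=52
lo=2(27)+hi=6(35)=62
lo=3(30)+hi=6(35)=65

Yes: 30+35=65


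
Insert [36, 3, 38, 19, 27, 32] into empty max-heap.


Insert 36: [36]
Insert 3: [36, 3]
Insert 38: [38, 3, 36]
Insert 19: [38, 19, 36, 3]
Insert 27: [38, 27, 36, 3, 19]
Insert 32: [38, 27, 36, 3, 19, 32]

Final heap: [38, 27, 36, 3, 19, 32]


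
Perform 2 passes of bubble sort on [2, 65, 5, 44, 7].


Initial: [2, 65, 5, 44, 7]
Pass 1: [2, 5, 44, 7, 65] (3 swaps)
Pass 2: [2, 5, 7, 44, 65] (1 swaps)

After 2 passes: [2, 5, 7, 44, 65]


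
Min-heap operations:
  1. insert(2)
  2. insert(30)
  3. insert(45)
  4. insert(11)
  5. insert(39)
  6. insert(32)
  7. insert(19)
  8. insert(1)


insert(2) -> [2]
insert(30) -> [2, 30]
insert(45) -> [2, 30, 45]
insert(11) -> [2, 11, 45, 30]
insert(39) -> [2, 11, 45, 30, 39]
insert(32) -> [2, 11, 32, 30, 39, 45]
insert(19) -> [2, 11, 19, 30, 39, 45, 32]
insert(1) -> [1, 2, 19, 11, 39, 45, 32, 30]

Final heap: [1, 2, 19, 11, 39, 45, 32, 30]


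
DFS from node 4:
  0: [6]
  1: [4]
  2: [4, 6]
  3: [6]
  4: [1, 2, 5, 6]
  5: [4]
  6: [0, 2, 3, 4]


Visit 4, push [6, 5, 2, 1]
Visit 1, push []
Visit 2, push [6]
Visit 6, push [3, 0]
Visit 0, push []
Visit 3, push []
Visit 5, push []

DFS order: [4, 1, 2, 6, 0, 3, 5]


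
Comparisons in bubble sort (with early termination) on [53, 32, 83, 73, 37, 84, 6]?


Algorithm: bubble sort (with early termination)
Input: [53, 32, 83, 73, 37, 84, 6]
Sorted: [6, 32, 37, 53, 73, 83, 84]

21


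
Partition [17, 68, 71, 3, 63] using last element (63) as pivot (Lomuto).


Pivot: 63
  17 <= 63: advance i (no swap)
  3 <= 63: swap -> [17, 3, 71, 68, 63]
Place pivot at 2: [17, 3, 63, 68, 71]

Partitioned: [17, 3, 63, 68, 71]


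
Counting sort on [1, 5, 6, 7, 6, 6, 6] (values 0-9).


Input: [1, 5, 6, 7, 6, 6, 6]
Counts: [0, 1, 0, 0, 0, 1, 4, 1, 0, 0]

Sorted: [1, 5, 6, 6, 6, 6, 7]


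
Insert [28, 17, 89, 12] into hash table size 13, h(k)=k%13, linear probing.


Insert 28: h=2 -> slot 2
Insert 17: h=4 -> slot 4
Insert 89: h=11 -> slot 11
Insert 12: h=12 -> slot 12

Table: [None, None, 28, None, 17, None, None, None, None, None, None, 89, 12]


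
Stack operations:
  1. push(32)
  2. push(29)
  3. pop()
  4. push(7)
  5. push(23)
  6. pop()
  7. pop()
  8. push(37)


push(32) -> [32]
push(29) -> [32, 29]
pop()->29, [32]
push(7) -> [32, 7]
push(23) -> [32, 7, 23]
pop()->23, [32, 7]
pop()->7, [32]
push(37) -> [32, 37]

Final stack: [32, 37]


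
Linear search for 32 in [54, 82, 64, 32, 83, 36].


i=0: 54!=32
i=1: 82!=32
i=2: 64!=32
i=3: 32==32 found!

Found at 3, 4 comps


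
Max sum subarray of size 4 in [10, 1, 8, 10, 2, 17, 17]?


[0:4]: 29
[1:5]: 21
[2:6]: 37
[3:7]: 46

Max: 46 at [3:7]


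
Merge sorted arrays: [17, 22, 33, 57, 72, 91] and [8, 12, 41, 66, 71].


Take 8 from B
Take 12 from B
Take 17 from A
Take 22 from A
Take 33 from A
Take 41 from B
Take 57 from A
Take 66 from B
Take 71 from B

Merged: [8, 12, 17, 22, 33, 41, 57, 66, 71, 72, 91]


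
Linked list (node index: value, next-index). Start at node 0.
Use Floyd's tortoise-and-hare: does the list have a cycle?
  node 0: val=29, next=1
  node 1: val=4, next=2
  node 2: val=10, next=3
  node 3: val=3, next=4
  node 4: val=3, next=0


Floyd's tortoise (slow, +1) and hare (fast, +2):
  init: slow=0, fast=0
  step 1: slow=1, fast=2
  step 2: slow=2, fast=4
  step 3: slow=3, fast=1
  step 4: slow=4, fast=3
  step 5: slow=0, fast=0
  slow == fast at node 0: cycle detected

Cycle: yes


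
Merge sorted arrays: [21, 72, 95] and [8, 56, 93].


Take 8 from B
Take 21 from A
Take 56 from B
Take 72 from A
Take 93 from B

Merged: [8, 21, 56, 72, 93, 95]


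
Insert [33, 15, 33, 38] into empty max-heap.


Insert 33: [33]
Insert 15: [33, 15]
Insert 33: [33, 15, 33]
Insert 38: [38, 33, 33, 15]

Final heap: [38, 33, 33, 15]


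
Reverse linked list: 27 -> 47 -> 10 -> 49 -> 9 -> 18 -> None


Step 1: curr=27, set curr.next=prev(None) | reversed so far: 27
Step 2: curr=47, set curr.next=prev(27) | reversed so far: 47 -> 27
Step 3: curr=10, set curr.next=prev(47) | reversed so far: 10 -> 47 -> 27
Step 4: curr=49, set curr.next=prev(10) | reversed so far: 49 -> 10 -> 47 -> 27
Step 5: curr=9, set curr.next=prev(49) | reversed so far: 9 -> 49 -> 10 -> 47 -> 27
Step 6: curr=18, set curr.next=prev(9) | reversed so far: 18 -> 9 -> 49 -> 10 -> 47 -> 27

18 -> 9 -> 49 -> 10 -> 47 -> 27 -> None


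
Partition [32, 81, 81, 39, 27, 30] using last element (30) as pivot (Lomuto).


Pivot: 30
  27 <= 30: swap -> [27, 81, 81, 39, 32, 30]
Place pivot at 1: [27, 30, 81, 39, 32, 81]

Partitioned: [27, 30, 81, 39, 32, 81]


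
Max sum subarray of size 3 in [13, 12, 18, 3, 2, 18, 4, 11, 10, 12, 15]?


[0:3]: 43
[1:4]: 33
[2:5]: 23
[3:6]: 23
[4:7]: 24
[5:8]: 33
[6:9]: 25
[7:10]: 33
[8:11]: 37

Max: 43 at [0:3]


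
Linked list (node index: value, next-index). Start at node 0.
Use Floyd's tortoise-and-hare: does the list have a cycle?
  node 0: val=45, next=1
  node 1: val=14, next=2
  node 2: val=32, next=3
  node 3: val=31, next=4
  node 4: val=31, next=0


Floyd's tortoise (slow, +1) and hare (fast, +2):
  init: slow=0, fast=0
  step 1: slow=1, fast=2
  step 2: slow=2, fast=4
  step 3: slow=3, fast=1
  step 4: slow=4, fast=3
  step 5: slow=0, fast=0
  slow == fast at node 0: cycle detected

Cycle: yes


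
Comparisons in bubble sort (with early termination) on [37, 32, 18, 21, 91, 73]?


Algorithm: bubble sort (with early termination)
Input: [37, 32, 18, 21, 91, 73]
Sorted: [18, 21, 32, 37, 73, 91]

12


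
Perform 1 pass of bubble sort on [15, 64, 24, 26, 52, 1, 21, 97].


Initial: [15, 64, 24, 26, 52, 1, 21, 97]
Pass 1: [15, 24, 26, 52, 1, 21, 64, 97] (5 swaps)

After 1 pass: [15, 24, 26, 52, 1, 21, 64, 97]


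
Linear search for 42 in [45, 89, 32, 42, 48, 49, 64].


i=0: 45!=42
i=1: 89!=42
i=2: 32!=42
i=3: 42==42 found!

Found at 3, 4 comps


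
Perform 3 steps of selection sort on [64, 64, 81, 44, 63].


Initial: [64, 64, 81, 44, 63]
Step 1: min=44 at 3
  Swap: [44, 64, 81, 64, 63]
Step 2: min=63 at 4
  Swap: [44, 63, 81, 64, 64]
Step 3: min=64 at 3
  Swap: [44, 63, 64, 81, 64]

After 3 steps: [44, 63, 64, 81, 64]


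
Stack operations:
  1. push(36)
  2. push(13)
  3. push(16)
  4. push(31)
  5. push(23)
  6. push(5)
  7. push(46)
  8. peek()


push(36) -> [36]
push(13) -> [36, 13]
push(16) -> [36, 13, 16]
push(31) -> [36, 13, 16, 31]
push(23) -> [36, 13, 16, 31, 23]
push(5) -> [36, 13, 16, 31, 23, 5]
push(46) -> [36, 13, 16, 31, 23, 5, 46]
peek()->46

Final stack: [36, 13, 16, 31, 23, 5, 46]


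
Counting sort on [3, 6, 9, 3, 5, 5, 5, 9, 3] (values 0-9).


Input: [3, 6, 9, 3, 5, 5, 5, 9, 3]
Counts: [0, 0, 0, 3, 0, 3, 1, 0, 0, 2]

Sorted: [3, 3, 3, 5, 5, 5, 6, 9, 9]


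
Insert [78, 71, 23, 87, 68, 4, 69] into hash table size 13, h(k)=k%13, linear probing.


Insert 78: h=0 -> slot 0
Insert 71: h=6 -> slot 6
Insert 23: h=10 -> slot 10
Insert 87: h=9 -> slot 9
Insert 68: h=3 -> slot 3
Insert 4: h=4 -> slot 4
Insert 69: h=4, 1 probes -> slot 5

Table: [78, None, None, 68, 4, 69, 71, None, None, 87, 23, None, None]


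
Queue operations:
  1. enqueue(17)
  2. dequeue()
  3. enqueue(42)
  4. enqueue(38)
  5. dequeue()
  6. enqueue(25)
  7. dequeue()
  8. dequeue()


enqueue(17) -> [17]
dequeue()->17, []
enqueue(42) -> [42]
enqueue(38) -> [42, 38]
dequeue()->42, [38]
enqueue(25) -> [38, 25]
dequeue()->38, [25]
dequeue()->25, []

Final queue: []


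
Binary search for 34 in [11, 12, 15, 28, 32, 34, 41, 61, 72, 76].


Step 1: lo=0, hi=9, mid=4, val=32
Step 2: lo=5, hi=9, mid=7, val=61
Step 3: lo=5, hi=6, mid=5, val=34

Found at index 5


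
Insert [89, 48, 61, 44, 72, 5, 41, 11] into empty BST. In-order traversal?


Insert 89: root
Insert 48: L from 89
Insert 61: L from 89 -> R from 48
Insert 44: L from 89 -> L from 48
Insert 72: L from 89 -> R from 48 -> R from 61
Insert 5: L from 89 -> L from 48 -> L from 44
Insert 41: L from 89 -> L from 48 -> L from 44 -> R from 5
Insert 11: L from 89 -> L from 48 -> L from 44 -> R from 5 -> L from 41

In-order: [5, 11, 41, 44, 48, 61, 72, 89]


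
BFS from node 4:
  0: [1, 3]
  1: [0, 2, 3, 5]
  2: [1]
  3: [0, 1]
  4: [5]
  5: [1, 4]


Visit 4, enqueue [5]
Visit 5, enqueue [1]
Visit 1, enqueue [0, 2, 3]
Visit 0, enqueue []
Visit 2, enqueue []
Visit 3, enqueue []

BFS order: [4, 5, 1, 0, 2, 3]


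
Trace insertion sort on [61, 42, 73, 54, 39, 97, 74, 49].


Initial: [61, 42, 73, 54, 39, 97, 74, 49]
Insert 42: [42, 61, 73, 54, 39, 97, 74, 49]
Insert 73: [42, 61, 73, 54, 39, 97, 74, 49]
Insert 54: [42, 54, 61, 73, 39, 97, 74, 49]
Insert 39: [39, 42, 54, 61, 73, 97, 74, 49]
Insert 97: [39, 42, 54, 61, 73, 97, 74, 49]
Insert 74: [39, 42, 54, 61, 73, 74, 97, 49]
Insert 49: [39, 42, 49, 54, 61, 73, 74, 97]

Sorted: [39, 42, 49, 54, 61, 73, 74, 97]


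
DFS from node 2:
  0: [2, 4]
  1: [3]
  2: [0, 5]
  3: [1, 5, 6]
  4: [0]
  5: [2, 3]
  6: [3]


Visit 2, push [5, 0]
Visit 0, push [4]
Visit 4, push []
Visit 5, push [3]
Visit 3, push [6, 1]
Visit 1, push []
Visit 6, push []

DFS order: [2, 0, 4, 5, 3, 1, 6]


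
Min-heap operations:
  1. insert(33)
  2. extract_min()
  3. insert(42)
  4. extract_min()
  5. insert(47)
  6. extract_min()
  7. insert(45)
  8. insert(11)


insert(33) -> [33]
extract_min()->33, []
insert(42) -> [42]
extract_min()->42, []
insert(47) -> [47]
extract_min()->47, []
insert(45) -> [45]
insert(11) -> [11, 45]

Final heap: [11, 45]


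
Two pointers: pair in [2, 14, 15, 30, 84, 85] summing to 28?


lo=0(2)+hi=5(85)=87
lo=0(2)+hi=4(84)=86
lo=0(2)+hi=3(30)=32
lo=0(2)+hi=2(15)=17
lo=1(14)+hi=2(15)=29

No pair found


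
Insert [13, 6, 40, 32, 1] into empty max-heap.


Insert 13: [13]
Insert 6: [13, 6]
Insert 40: [40, 6, 13]
Insert 32: [40, 32, 13, 6]
Insert 1: [40, 32, 13, 6, 1]

Final heap: [40, 32, 13, 6, 1]


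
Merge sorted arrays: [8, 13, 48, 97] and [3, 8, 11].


Take 3 from B
Take 8 from A
Take 8 from B
Take 11 from B

Merged: [3, 8, 8, 11, 13, 48, 97]


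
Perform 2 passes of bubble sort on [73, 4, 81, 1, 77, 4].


Initial: [73, 4, 81, 1, 77, 4]
Pass 1: [4, 73, 1, 77, 4, 81] (4 swaps)
Pass 2: [4, 1, 73, 4, 77, 81] (2 swaps)

After 2 passes: [4, 1, 73, 4, 77, 81]


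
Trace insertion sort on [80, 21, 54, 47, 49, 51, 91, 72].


Initial: [80, 21, 54, 47, 49, 51, 91, 72]
Insert 21: [21, 80, 54, 47, 49, 51, 91, 72]
Insert 54: [21, 54, 80, 47, 49, 51, 91, 72]
Insert 47: [21, 47, 54, 80, 49, 51, 91, 72]
Insert 49: [21, 47, 49, 54, 80, 51, 91, 72]
Insert 51: [21, 47, 49, 51, 54, 80, 91, 72]
Insert 91: [21, 47, 49, 51, 54, 80, 91, 72]
Insert 72: [21, 47, 49, 51, 54, 72, 80, 91]

Sorted: [21, 47, 49, 51, 54, 72, 80, 91]


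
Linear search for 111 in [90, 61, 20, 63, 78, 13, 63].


i=0: 90!=111
i=1: 61!=111
i=2: 20!=111
i=3: 63!=111
i=4: 78!=111
i=5: 13!=111
i=6: 63!=111

Not found, 7 comps


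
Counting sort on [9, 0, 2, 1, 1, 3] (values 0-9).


Input: [9, 0, 2, 1, 1, 3]
Counts: [1, 2, 1, 1, 0, 0, 0, 0, 0, 1]

Sorted: [0, 1, 1, 2, 3, 9]


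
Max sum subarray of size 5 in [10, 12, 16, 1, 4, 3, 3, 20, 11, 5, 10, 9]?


[0:5]: 43
[1:6]: 36
[2:7]: 27
[3:8]: 31
[4:9]: 41
[5:10]: 42
[6:11]: 49
[7:12]: 55

Max: 55 at [7:12]


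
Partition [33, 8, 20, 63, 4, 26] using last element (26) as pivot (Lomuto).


Pivot: 26
  8 <= 26: swap -> [8, 33, 20, 63, 4, 26]
  20 <= 26: swap -> [8, 20, 33, 63, 4, 26]
  4 <= 26: swap -> [8, 20, 4, 63, 33, 26]
Place pivot at 3: [8, 20, 4, 26, 33, 63]

Partitioned: [8, 20, 4, 26, 33, 63]


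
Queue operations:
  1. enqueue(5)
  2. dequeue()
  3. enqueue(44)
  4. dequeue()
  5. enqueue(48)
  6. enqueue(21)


enqueue(5) -> [5]
dequeue()->5, []
enqueue(44) -> [44]
dequeue()->44, []
enqueue(48) -> [48]
enqueue(21) -> [48, 21]

Final queue: [48, 21]


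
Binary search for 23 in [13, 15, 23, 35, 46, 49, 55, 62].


Step 1: lo=0, hi=7, mid=3, val=35
Step 2: lo=0, hi=2, mid=1, val=15
Step 3: lo=2, hi=2, mid=2, val=23

Found at index 2
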